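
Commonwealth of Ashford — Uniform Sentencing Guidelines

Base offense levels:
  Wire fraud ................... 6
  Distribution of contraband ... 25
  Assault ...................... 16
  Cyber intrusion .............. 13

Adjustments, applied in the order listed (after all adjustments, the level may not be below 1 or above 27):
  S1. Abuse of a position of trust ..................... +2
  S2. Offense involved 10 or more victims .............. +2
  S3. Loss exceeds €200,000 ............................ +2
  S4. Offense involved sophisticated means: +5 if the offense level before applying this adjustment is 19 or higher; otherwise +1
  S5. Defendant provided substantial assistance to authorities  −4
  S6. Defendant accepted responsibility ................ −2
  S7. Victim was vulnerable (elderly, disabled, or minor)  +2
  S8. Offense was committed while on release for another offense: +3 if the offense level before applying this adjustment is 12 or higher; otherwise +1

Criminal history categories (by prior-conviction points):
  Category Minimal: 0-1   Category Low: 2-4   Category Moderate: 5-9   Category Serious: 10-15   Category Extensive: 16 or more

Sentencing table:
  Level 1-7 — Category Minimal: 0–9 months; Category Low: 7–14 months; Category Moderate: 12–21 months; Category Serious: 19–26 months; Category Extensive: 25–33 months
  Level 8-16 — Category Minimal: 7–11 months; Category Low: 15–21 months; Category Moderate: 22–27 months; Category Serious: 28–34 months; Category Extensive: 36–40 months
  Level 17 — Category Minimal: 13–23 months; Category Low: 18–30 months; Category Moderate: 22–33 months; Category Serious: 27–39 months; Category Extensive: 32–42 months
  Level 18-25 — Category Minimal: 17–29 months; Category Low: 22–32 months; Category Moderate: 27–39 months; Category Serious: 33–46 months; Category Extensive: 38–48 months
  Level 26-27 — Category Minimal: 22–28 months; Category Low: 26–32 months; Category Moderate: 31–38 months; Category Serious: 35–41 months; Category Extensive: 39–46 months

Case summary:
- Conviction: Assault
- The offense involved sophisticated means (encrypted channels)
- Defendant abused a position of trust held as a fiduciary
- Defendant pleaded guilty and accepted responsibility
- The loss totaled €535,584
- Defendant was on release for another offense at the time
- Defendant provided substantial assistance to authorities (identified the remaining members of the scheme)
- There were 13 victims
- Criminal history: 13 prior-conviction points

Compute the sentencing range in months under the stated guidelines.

33-46 months

Base offense level for assault: 16.
S1 applies: 16 + 2 = 18.
S2 applies: 18 + 2 = 20.
S3 applies: 20 + 2 = 22.
S4 applies (level before this adjustment is 22 ≥ 19, so +5): 22 + 5 = 27.
S5 applies: 27 − 4 = 23.
S6 applies: 23 − 2 = 21.
S8 applies (level before this adjustment is 21 ≥ 12, so +3): 21 + 3 = 24.
Final offense level: 24.
Criminal history: 13 prior points → Category Serious (10-15).
Level 24 falls in the 18-25 band.
Grid: Level 18-25 × Category Serious = 33-46 months.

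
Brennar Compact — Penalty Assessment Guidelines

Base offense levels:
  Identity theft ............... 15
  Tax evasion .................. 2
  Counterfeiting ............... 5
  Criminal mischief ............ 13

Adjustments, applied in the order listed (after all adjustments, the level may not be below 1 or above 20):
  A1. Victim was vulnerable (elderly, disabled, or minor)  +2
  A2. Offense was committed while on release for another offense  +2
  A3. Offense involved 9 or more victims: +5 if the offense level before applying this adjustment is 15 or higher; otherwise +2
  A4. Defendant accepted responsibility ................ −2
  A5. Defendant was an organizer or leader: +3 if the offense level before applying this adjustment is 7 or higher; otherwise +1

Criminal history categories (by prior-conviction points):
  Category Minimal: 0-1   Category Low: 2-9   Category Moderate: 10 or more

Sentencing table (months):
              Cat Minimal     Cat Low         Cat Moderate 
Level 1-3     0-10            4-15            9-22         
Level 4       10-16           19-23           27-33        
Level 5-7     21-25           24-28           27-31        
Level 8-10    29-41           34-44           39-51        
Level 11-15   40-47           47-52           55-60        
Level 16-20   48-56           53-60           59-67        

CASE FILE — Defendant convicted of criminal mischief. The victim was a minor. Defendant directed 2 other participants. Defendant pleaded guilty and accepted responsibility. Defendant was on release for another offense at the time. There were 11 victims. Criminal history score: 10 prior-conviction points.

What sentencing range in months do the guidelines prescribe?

Base offense level for criminal mischief: 13.
A1 applies: 13 + 2 = 15.
A2 applies: 15 + 2 = 17.
A3 applies (level before this adjustment is 17 ≥ 15, so +5): 17 + 5 = 22.
A4 applies: 22 − 2 = 20.
A5 applies (level before this adjustment is 20 ≥ 7, so +3): 20 + 3 = 23.
Level 23 exceeds the maximum of 20; capped at 20.
Final offense level: 20.
Criminal history: 10 prior points → Category Moderate (10+).
Level 20 falls in the 16-20 band.
Grid: Level 16-20 × Category Moderate = 59-67 months.

59-67 months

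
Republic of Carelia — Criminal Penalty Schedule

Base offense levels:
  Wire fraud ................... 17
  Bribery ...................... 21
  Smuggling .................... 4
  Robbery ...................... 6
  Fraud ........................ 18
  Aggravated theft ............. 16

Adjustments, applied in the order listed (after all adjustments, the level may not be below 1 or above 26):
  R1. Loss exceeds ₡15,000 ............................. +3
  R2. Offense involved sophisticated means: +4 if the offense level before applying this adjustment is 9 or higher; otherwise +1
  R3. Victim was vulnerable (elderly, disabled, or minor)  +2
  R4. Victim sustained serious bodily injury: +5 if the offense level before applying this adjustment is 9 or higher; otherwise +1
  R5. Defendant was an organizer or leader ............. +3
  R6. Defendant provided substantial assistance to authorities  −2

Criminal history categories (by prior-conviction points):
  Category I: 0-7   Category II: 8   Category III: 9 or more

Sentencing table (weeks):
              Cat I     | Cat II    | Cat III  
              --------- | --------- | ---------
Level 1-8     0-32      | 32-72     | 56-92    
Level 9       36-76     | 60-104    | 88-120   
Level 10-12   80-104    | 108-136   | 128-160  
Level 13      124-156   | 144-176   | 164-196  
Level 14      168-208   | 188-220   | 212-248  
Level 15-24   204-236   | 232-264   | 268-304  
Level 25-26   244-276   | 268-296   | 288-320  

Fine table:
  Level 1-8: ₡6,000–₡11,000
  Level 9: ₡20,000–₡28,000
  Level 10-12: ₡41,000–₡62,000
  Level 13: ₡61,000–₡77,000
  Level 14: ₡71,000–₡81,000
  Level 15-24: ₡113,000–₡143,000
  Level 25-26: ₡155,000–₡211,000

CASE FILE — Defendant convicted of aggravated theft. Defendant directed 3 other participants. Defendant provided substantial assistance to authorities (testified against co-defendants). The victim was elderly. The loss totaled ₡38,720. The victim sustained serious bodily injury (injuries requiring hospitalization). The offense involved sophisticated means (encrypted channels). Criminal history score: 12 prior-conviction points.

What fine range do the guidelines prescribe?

₡155,000–₡211,000

Base offense level for aggravated theft: 16.
R1 applies: 16 + 3 = 19.
R2 applies (level before this adjustment is 19 ≥ 9, so +4): 19 + 4 = 23.
R3 applies: 23 + 2 = 25.
R4 applies (level before this adjustment is 25 ≥ 9, so +5): 25 + 5 = 30.
R5 applies: 30 + 3 = 33.
R6 applies: 33 − 2 = 31.
Level 31 exceeds the maximum of 26; capped at 26.
Final offense level: 26.
Level 26 falls in the 25-26 band.
Fine table: Level 25-26 → ₡155,000–₡211,000.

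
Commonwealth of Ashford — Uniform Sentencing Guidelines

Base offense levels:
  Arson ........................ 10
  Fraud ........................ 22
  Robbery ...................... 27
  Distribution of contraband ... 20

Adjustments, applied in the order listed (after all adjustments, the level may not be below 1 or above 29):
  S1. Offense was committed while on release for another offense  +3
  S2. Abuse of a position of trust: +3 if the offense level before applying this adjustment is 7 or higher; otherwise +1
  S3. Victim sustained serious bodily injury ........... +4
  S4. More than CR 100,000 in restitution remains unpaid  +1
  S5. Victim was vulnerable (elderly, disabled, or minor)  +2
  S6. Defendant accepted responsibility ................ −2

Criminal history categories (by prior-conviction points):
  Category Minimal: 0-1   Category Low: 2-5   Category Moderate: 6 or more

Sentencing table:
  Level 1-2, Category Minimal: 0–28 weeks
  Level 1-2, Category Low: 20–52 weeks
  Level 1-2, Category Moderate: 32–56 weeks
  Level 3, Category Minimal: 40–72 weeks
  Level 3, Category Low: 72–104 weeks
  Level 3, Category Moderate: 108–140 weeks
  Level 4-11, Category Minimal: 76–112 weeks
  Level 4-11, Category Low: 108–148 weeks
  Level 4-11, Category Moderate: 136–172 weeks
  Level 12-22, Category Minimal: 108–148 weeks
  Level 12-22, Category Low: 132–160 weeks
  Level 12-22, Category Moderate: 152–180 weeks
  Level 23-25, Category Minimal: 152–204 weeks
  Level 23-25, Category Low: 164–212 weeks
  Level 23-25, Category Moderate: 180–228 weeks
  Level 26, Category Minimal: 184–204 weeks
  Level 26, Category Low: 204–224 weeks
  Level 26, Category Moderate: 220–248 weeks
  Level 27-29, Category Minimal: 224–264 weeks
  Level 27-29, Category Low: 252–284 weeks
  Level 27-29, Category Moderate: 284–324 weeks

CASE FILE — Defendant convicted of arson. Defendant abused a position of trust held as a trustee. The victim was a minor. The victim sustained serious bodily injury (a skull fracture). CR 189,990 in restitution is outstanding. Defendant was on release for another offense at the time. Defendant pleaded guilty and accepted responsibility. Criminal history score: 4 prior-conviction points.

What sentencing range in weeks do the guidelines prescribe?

132-160 weeks

Base offense level for arson: 10.
S1 applies: 10 + 3 = 13.
S2 applies (level before this adjustment is 13 ≥ 7, so +3): 13 + 3 = 16.
S3 applies: 16 + 4 = 20.
S4 applies: 20 + 1 = 21.
S5 applies: 21 + 2 = 23.
S6 applies: 23 − 2 = 21.
Final offense level: 21.
Criminal history: 4 prior points → Category Low (2-5).
Level 21 falls in the 12-22 band.
Grid: Level 12-22 × Category Low = 132-160 weeks.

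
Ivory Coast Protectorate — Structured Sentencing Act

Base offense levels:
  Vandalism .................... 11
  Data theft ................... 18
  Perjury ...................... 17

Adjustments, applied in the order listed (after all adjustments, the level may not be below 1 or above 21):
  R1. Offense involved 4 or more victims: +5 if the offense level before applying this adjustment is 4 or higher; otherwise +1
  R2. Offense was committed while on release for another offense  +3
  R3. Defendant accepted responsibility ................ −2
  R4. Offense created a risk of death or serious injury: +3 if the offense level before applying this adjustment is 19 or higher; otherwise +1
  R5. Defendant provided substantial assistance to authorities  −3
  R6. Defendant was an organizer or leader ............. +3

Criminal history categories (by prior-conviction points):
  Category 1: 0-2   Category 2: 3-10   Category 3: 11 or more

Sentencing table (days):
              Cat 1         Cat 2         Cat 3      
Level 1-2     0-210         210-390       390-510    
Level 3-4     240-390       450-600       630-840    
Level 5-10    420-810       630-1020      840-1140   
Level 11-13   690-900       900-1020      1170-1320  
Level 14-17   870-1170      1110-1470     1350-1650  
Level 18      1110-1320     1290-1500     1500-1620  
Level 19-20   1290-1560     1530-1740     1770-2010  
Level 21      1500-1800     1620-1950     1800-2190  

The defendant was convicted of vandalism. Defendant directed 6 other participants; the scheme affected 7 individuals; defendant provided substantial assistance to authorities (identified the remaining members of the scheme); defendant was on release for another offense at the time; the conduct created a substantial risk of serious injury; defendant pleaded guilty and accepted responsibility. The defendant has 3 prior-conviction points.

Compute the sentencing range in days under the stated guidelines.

1290-1500 days

Base offense level for vandalism: 11.
R1 applies (level before this adjustment is 11 ≥ 4, so +5): 11 + 5 = 16.
R2 applies: 16 + 3 = 19.
R3 applies: 19 − 2 = 17.
R4 applies (level before this adjustment is 17 < 19, so +1): 17 + 1 = 18.
R5 applies: 18 − 3 = 15.
R6 applies: 15 + 3 = 18.
Final offense level: 18.
Criminal history: 3 prior points → Category 2 (3-10).
Level 18 falls in the 18 band.
Grid: Level 18 × Category 2 = 1290-1500 days.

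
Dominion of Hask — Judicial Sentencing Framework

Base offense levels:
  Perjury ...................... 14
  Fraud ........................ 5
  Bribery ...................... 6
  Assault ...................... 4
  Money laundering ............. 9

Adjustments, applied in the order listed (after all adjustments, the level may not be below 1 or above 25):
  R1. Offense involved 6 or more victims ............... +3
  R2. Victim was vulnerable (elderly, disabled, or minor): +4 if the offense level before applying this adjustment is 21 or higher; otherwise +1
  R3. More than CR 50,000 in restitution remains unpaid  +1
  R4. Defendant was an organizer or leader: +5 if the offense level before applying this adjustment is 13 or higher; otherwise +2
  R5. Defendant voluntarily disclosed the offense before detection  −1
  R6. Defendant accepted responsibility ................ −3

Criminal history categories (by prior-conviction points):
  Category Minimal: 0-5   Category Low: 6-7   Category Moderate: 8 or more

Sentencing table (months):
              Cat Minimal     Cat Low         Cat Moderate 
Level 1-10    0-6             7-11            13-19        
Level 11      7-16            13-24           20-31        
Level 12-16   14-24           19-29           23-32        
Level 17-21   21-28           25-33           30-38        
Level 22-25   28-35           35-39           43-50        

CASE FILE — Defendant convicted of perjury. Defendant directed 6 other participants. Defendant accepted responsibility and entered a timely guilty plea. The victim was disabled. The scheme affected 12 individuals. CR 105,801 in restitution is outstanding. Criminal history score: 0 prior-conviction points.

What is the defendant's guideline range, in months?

21-28 months

Base offense level for perjury: 14.
R1 applies: 14 + 3 = 17.
R2 applies (level before this adjustment is 17 < 21, so +1): 17 + 1 = 18.
R3 applies: 18 + 1 = 19.
R4 applies (level before this adjustment is 19 ≥ 13, so +5): 19 + 5 = 24.
R6 applies: 24 − 3 = 21.
Final offense level: 21.
Criminal history: 0 prior points → Category Minimal (0-5).
Level 21 falls in the 17-21 band.
Grid: Level 17-21 × Category Minimal = 21-28 months.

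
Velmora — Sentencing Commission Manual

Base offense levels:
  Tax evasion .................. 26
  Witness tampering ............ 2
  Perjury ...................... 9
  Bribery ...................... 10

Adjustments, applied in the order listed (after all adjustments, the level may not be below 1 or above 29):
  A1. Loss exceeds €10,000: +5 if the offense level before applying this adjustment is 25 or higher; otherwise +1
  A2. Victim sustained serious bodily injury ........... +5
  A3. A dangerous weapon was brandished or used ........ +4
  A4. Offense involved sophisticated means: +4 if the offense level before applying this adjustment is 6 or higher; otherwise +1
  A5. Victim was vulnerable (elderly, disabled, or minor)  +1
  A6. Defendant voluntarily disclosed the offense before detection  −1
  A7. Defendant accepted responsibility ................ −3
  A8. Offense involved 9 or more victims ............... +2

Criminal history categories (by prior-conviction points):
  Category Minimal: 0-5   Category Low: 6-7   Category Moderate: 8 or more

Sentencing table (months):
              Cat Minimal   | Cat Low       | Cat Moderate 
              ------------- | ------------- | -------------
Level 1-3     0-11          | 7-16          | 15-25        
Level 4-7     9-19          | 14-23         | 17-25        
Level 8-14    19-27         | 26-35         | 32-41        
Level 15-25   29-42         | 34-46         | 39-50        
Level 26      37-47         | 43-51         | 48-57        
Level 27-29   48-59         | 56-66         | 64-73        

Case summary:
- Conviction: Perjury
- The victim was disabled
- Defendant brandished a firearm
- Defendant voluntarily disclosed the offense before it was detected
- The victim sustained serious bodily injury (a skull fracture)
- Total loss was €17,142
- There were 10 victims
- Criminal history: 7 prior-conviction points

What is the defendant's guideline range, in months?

34-46 months

Base offense level for perjury: 9.
A1 applies (level before this adjustment is 9 < 25, so +1): 9 + 1 = 10.
A2 applies: 10 + 5 = 15.
A3 applies: 15 + 4 = 19.
A5 applies: 19 + 1 = 20.
A6 applies: 20 − 1 = 19.
A7 does not apply.
A8 applies: 19 + 2 = 21.
Final offense level: 21.
Criminal history: 7 prior points → Category Low (6-7).
Level 21 falls in the 15-25 band.
Grid: Level 15-25 × Category Low = 34-46 months.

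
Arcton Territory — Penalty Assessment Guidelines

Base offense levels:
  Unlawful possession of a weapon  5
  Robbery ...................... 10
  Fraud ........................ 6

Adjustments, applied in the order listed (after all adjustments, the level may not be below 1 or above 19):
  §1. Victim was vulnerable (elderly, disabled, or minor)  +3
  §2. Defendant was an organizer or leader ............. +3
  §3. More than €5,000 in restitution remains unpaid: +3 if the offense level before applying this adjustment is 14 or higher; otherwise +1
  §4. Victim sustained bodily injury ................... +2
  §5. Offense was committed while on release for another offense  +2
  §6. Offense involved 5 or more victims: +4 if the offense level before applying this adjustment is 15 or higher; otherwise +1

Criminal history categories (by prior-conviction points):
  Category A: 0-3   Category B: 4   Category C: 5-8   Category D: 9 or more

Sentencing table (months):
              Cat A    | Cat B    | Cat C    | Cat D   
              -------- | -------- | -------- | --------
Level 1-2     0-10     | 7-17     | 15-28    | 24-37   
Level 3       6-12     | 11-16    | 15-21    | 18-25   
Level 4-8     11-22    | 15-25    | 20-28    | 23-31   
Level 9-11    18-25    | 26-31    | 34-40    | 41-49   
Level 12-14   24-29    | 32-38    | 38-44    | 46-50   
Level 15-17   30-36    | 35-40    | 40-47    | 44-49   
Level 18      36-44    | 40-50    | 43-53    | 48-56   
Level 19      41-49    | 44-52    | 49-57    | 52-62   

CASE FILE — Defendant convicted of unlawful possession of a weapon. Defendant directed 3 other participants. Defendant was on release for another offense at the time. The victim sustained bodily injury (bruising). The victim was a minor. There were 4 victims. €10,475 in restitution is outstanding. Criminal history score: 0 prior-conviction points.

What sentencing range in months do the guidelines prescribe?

Base offense level for unlawful possession of a weapon: 5.
§1 applies: 5 + 3 = 8.
§2 applies: 8 + 3 = 11.
§3 applies (level before this adjustment is 11 < 14, so +1): 11 + 1 = 12.
§4 applies: 12 + 2 = 14.
§5 applies: 14 + 2 = 16.
Final offense level: 16.
Criminal history: 0 prior points → Category A (0-3).
Level 16 falls in the 15-17 band.
Grid: Level 15-17 × Category A = 30-36 months.

30-36 months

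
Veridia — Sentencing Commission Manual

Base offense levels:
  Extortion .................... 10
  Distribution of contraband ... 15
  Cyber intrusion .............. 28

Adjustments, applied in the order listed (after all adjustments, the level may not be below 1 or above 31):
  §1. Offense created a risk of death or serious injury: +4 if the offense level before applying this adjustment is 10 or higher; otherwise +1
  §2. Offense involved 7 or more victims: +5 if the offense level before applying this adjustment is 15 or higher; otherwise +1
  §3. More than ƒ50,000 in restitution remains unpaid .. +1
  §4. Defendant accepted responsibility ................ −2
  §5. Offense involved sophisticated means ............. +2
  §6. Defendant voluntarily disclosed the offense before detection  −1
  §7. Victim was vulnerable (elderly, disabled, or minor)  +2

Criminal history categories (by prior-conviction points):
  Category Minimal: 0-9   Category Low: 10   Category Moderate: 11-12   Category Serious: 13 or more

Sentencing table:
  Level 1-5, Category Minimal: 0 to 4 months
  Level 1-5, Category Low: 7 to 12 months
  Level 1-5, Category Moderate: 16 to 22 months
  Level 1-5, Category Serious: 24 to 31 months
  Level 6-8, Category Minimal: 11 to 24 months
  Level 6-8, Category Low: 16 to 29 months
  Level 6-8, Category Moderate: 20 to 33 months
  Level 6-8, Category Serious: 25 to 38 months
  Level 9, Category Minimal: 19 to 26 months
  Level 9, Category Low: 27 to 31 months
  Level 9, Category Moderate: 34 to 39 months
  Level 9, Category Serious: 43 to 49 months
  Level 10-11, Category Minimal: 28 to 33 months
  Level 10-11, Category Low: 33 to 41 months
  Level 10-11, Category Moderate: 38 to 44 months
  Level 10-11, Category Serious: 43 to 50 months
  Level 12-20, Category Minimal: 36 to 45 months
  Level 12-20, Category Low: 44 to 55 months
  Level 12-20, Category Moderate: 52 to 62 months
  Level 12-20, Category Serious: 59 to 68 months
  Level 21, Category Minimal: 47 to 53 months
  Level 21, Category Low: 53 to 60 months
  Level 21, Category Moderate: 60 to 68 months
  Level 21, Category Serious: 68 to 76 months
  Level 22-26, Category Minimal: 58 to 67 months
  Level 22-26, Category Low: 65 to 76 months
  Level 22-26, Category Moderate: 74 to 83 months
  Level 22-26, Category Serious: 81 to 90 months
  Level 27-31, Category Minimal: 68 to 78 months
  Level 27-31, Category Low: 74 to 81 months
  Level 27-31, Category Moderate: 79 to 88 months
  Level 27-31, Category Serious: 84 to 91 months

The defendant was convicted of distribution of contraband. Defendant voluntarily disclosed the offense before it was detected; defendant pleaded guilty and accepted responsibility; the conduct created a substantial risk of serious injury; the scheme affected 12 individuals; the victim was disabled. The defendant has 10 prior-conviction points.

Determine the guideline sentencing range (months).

65-76 months

Base offense level for distribution of contraband: 15.
§1 applies (level before this adjustment is 15 ≥ 10, so +4): 15 + 4 = 19.
§2 applies (level before this adjustment is 19 ≥ 15, so +5): 19 + 5 = 24.
§3 does not apply.
§4 applies: 24 − 2 = 22.
§6 applies: 22 − 1 = 21.
§7 applies: 21 + 2 = 23.
Final offense level: 23.
Criminal history: 10 prior points → Category Low (10).
Level 23 falls in the 22-26 band.
Grid: Level 22-26 × Category Low = 65-76 months.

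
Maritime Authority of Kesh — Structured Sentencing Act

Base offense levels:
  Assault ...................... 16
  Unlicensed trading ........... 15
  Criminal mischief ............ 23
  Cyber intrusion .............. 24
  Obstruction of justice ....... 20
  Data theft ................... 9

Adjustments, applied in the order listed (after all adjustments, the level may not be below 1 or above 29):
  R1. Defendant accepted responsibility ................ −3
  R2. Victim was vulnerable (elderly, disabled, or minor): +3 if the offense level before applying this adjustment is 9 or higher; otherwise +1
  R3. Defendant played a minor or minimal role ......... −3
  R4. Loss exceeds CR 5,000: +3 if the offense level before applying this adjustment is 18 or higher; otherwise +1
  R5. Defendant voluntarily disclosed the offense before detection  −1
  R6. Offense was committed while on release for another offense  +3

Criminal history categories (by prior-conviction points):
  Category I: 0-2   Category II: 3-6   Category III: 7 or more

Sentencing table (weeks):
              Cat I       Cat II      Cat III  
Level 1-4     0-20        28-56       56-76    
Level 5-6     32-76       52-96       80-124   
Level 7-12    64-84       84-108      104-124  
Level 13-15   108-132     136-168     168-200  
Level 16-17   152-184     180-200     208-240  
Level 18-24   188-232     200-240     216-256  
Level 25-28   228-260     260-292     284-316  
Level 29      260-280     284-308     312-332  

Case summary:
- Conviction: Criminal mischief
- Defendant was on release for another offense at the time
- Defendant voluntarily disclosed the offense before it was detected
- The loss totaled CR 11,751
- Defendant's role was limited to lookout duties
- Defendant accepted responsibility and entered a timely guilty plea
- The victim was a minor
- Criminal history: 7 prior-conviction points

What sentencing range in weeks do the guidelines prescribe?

Base offense level for criminal mischief: 23.
R1 applies: 23 − 3 = 20.
R2 applies (level before this adjustment is 20 ≥ 9, so +3): 20 + 3 = 23.
R3 applies: 23 − 3 = 20.
R4 applies (level before this adjustment is 20 ≥ 18, so +3): 20 + 3 = 23.
R5 applies: 23 − 1 = 22.
R6 applies: 22 + 3 = 25.
Final offense level: 25.
Criminal history: 7 prior points → Category III (7+).
Level 25 falls in the 25-28 band.
Grid: Level 25-28 × Category III = 284-316 weeks.

284-316 weeks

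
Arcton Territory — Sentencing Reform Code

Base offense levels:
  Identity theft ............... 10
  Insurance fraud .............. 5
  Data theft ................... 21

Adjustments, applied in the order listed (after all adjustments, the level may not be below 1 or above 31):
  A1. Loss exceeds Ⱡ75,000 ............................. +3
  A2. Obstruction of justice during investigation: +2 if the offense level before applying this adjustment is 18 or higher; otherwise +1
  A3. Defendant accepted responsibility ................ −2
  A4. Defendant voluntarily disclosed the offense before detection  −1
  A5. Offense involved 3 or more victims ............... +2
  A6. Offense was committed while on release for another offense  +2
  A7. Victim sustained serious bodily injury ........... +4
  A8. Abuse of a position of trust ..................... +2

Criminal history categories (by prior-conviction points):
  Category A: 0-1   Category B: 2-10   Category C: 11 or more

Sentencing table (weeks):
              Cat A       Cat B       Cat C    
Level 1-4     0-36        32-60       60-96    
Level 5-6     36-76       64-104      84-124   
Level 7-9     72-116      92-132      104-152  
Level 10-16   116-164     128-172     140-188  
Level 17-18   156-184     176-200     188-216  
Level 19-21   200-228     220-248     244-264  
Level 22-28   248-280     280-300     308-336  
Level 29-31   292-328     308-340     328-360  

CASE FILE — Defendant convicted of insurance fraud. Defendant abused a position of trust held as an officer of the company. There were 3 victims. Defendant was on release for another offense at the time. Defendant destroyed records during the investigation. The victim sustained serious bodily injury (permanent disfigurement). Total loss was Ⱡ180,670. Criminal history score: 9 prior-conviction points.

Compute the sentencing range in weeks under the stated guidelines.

Base offense level for insurance fraud: 5.
A1 applies: 5 + 3 = 8.
A2 applies (level before this adjustment is 8 < 18, so +1): 8 + 1 = 9.
A4 does not apply.
A5 applies: 9 + 2 = 11.
A6 applies: 11 + 2 = 13.
A7 applies: 13 + 4 = 17.
A8 applies: 17 + 2 = 19.
Final offense level: 19.
Criminal history: 9 prior points → Category B (2-10).
Level 19 falls in the 19-21 band.
Grid: Level 19-21 × Category B = 220-248 weeks.

220-248 weeks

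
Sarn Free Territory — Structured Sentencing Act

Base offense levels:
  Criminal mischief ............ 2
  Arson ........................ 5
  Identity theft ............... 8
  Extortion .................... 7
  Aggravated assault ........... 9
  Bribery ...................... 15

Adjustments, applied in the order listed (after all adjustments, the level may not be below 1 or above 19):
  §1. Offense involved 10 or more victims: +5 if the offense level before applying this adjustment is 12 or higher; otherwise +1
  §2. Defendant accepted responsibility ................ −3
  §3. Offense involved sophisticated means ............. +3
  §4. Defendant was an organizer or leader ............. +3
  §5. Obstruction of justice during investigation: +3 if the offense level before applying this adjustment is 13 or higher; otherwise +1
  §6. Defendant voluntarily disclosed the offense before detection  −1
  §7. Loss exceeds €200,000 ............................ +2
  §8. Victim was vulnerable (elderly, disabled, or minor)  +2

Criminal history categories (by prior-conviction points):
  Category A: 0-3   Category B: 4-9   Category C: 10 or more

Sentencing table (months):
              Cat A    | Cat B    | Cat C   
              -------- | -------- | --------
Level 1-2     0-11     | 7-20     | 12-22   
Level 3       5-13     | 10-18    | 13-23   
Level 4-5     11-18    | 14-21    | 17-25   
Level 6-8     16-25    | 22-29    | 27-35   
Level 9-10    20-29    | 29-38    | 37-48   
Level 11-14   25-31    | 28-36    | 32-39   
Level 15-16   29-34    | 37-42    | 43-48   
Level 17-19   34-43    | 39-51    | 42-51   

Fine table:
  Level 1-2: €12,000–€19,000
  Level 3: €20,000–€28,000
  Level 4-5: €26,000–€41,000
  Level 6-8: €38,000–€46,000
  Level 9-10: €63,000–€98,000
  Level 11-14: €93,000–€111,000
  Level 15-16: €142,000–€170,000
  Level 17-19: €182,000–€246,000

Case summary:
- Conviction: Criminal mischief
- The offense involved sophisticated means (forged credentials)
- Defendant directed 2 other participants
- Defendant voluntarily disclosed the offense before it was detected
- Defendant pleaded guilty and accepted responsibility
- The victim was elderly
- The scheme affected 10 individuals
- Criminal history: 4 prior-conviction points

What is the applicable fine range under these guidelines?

€38,000–€46,000

Base offense level for criminal mischief: 2.
§1 applies (level before this adjustment is 2 < 12, so +1): 2 + 1 = 3.
§2 applies: 3 − 3 = 0.
§3 applies: 0 + 3 = 3.
§4 applies: 3 + 3 = 6.
§5 does not apply.
§6 applies: 6 − 1 = 5.
§8 applies: 5 + 2 = 7.
Final offense level: 7.
Level 7 falls in the 6-8 band.
Fine table: Level 6-8 → €38,000–€46,000.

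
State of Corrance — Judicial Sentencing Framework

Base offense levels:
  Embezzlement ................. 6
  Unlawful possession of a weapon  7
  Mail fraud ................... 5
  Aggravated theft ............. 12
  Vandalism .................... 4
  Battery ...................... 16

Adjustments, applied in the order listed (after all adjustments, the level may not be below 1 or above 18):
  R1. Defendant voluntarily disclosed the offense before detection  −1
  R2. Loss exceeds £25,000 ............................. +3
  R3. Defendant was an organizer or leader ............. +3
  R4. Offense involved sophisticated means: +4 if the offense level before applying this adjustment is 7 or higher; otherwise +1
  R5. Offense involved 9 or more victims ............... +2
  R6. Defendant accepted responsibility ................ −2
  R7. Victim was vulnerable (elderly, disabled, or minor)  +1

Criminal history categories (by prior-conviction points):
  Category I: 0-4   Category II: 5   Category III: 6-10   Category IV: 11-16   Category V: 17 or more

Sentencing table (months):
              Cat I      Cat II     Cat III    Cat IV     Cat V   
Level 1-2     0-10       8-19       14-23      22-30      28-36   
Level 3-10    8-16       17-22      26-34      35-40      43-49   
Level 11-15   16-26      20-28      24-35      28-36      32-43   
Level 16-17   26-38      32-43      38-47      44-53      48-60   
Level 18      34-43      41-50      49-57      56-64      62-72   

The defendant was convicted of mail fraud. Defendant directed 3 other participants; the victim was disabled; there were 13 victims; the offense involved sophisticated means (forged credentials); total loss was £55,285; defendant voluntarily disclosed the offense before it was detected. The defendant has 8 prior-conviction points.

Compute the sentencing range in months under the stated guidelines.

38-47 months

Base offense level for mail fraud: 5.
R1 applies: 5 − 1 = 4.
R2 applies: 4 + 3 = 7.
R3 applies: 7 + 3 = 10.
R4 applies (level before this adjustment is 10 ≥ 7, so +4): 10 + 4 = 14.
R5 applies: 14 + 2 = 16.
R7 applies: 16 + 1 = 17.
Final offense level: 17.
Criminal history: 8 prior points → Category III (6-10).
Level 17 falls in the 16-17 band.
Grid: Level 16-17 × Category III = 38-47 months.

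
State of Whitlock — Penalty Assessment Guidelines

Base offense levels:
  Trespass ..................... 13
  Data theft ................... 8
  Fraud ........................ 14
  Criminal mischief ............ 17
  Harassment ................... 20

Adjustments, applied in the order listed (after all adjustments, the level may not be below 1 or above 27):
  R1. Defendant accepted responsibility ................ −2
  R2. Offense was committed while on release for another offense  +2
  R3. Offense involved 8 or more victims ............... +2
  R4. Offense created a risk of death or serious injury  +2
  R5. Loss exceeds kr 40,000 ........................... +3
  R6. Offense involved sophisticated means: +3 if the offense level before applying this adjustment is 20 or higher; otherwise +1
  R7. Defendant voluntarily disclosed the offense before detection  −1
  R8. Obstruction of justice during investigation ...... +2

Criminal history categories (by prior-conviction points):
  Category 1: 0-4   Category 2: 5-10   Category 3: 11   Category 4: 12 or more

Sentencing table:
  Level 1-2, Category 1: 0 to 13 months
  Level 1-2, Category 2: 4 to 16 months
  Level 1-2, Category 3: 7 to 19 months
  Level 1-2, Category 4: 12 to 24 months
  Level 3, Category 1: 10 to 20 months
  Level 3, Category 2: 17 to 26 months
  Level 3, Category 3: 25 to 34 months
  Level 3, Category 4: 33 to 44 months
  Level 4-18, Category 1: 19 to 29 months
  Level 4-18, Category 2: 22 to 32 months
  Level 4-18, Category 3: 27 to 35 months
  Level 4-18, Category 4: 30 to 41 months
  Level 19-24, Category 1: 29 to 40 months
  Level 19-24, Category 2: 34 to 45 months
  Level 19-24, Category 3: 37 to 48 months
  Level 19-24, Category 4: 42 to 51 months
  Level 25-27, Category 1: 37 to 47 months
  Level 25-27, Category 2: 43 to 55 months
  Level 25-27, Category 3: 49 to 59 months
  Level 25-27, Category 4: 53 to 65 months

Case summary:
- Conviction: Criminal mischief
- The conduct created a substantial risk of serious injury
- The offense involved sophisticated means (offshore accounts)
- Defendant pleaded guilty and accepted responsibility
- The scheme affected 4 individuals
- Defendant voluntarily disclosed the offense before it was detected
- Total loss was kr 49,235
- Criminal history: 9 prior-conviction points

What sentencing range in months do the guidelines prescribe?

34-45 months

Base offense level for criminal mischief: 17.
R1 applies: 17 − 2 = 15.
R2 does not apply.
R3 does not apply.
R4 applies: 15 + 2 = 17.
R5 applies: 17 + 3 = 20.
R6 applies (level before this adjustment is 20 ≥ 20, so +3): 20 + 3 = 23.
R7 applies: 23 − 1 = 22.
R8 does not apply.
Final offense level: 22.
Criminal history: 9 prior points → Category 2 (5-10).
Level 22 falls in the 19-24 band.
Grid: Level 19-24 × Category 2 = 34-45 months.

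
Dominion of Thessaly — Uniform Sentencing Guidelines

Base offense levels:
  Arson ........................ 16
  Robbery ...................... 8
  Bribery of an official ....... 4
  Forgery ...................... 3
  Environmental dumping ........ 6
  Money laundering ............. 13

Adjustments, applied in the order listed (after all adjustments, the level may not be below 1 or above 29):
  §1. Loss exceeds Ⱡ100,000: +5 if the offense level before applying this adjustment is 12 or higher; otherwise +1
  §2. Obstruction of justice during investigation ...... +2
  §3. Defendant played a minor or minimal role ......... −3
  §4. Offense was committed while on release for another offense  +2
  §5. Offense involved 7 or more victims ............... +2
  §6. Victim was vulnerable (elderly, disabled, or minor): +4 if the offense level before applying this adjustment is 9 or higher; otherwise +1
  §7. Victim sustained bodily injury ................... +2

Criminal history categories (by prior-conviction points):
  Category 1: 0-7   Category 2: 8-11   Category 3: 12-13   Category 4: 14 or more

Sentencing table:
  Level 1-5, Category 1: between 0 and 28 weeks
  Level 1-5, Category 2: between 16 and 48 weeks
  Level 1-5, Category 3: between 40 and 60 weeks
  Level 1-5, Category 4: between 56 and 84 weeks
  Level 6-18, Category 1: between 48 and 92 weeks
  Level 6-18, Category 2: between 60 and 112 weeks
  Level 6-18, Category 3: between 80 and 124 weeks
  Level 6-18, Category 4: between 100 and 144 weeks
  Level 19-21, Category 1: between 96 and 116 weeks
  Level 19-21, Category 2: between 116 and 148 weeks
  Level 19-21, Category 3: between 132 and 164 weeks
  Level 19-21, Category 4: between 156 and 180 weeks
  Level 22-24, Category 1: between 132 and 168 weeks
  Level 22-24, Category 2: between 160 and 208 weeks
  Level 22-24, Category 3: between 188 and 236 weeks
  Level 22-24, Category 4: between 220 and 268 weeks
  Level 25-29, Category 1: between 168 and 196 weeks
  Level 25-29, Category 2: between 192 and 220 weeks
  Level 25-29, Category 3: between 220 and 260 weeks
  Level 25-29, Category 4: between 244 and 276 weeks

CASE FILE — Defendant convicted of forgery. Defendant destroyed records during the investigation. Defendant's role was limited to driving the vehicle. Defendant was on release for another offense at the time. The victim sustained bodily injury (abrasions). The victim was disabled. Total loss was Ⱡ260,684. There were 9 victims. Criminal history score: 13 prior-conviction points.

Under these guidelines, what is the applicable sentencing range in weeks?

Base offense level for forgery: 3.
§1 applies (level before this adjustment is 3 < 12, so +1): 3 + 1 = 4.
§2 applies: 4 + 2 = 6.
§3 applies: 6 − 3 = 3.
§4 applies: 3 + 2 = 5.
§5 applies: 5 + 2 = 7.
§6 applies (level before this adjustment is 7 < 9, so +1): 7 + 1 = 8.
§7 applies: 8 + 2 = 10.
Final offense level: 10.
Criminal history: 13 prior points → Category 3 (12-13).
Level 10 falls in the 6-18 band.
Grid: Level 6-18 × Category 3 = 80-124 weeks.

80-124 weeks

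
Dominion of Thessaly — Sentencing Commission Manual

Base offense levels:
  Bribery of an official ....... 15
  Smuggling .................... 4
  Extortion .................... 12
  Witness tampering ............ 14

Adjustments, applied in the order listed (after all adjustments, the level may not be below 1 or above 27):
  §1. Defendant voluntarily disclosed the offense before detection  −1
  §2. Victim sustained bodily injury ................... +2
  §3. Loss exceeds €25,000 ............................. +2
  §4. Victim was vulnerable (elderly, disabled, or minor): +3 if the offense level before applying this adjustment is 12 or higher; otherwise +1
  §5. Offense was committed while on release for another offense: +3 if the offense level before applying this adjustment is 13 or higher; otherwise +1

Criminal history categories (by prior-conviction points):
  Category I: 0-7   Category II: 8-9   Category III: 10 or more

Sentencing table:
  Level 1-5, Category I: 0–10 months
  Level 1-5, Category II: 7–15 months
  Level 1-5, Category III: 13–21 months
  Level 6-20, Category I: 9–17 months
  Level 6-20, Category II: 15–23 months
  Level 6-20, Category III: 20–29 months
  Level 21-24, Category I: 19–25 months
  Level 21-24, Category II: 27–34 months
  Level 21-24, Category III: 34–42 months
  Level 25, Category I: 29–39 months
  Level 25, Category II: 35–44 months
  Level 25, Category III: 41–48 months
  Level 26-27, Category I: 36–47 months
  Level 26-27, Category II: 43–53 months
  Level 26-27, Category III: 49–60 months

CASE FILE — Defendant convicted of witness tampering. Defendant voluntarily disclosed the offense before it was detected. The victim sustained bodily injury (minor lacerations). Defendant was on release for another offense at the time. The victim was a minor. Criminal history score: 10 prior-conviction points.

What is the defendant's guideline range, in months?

34-42 months

Base offense level for witness tampering: 14.
§1 applies: 14 − 1 = 13.
§2 applies: 13 + 2 = 15.
§3 does not apply.
§4 applies (level before this adjustment is 15 ≥ 12, so +3): 15 + 3 = 18.
§5 applies (level before this adjustment is 18 ≥ 13, so +3): 18 + 3 = 21.
Final offense level: 21.
Criminal history: 10 prior points → Category III (10+).
Level 21 falls in the 21-24 band.
Grid: Level 21-24 × Category III = 34-42 months.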